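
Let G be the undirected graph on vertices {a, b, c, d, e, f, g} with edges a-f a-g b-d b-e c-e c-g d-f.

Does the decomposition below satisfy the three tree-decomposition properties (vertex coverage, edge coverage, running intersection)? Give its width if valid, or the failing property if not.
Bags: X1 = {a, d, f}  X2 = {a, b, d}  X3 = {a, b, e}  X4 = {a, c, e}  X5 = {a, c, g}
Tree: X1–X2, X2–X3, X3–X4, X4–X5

Checking the three conditions: (i) the bags cover all of {a, b, c, d, e, f, g}; (ii) for each edge, some bag contains both endpoints; (iii) the bags containing any fixed vertex form a subtree. All hold, so the decomposition is valid with width 3 − 1 = 2.

Yes; width 2.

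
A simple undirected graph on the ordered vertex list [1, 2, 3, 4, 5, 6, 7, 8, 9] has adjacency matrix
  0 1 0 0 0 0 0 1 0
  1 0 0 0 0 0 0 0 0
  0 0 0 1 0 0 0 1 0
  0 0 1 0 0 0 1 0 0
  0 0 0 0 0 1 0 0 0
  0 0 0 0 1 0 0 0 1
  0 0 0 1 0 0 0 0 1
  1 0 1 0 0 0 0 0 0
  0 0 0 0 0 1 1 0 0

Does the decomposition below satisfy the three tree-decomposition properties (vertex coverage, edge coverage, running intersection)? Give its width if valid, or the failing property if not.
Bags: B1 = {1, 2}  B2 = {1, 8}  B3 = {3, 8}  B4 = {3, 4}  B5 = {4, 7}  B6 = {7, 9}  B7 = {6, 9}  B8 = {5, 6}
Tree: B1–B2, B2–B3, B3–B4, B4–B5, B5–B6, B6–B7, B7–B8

Checking the three conditions: (i) the bags cover all of {1, 2, 3, 4, 5, 6, 7, 8, 9}; (ii) for each edge, some bag contains both endpoints; (iii) the bags containing any fixed vertex form a subtree. All hold, so the decomposition is valid with width 2 − 1 = 1.

Yes; width 1.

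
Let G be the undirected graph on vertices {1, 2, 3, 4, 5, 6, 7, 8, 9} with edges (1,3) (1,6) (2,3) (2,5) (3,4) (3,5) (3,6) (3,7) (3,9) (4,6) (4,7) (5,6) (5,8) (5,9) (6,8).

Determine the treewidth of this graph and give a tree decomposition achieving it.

Treewidth 2.
One such decomposition:
Bags: B1 = {3, 4, 6}  B2 = {1, 3, 6}  B3 = {3, 5, 6}  B4 = {3, 5, 9}  B5 = {3, 4, 7}  B6 = {2, 3, 5}  B7 = {5, 6, 8}
Tree: B1–B2, B1–B3, B3–B4, B1–B5, B4–B6, B3–B7

Every bag has size at most 3, so the width is 3 − 1 = 2 and tw(G) ≤ 2. For the lower bound, the 3 vertices {5, 6, 8} are pairwise adjacent, and any tree decomposition puts a clique entirely inside one bag — forcing width ≥ 2. Hence tw(G) = 2 exactly.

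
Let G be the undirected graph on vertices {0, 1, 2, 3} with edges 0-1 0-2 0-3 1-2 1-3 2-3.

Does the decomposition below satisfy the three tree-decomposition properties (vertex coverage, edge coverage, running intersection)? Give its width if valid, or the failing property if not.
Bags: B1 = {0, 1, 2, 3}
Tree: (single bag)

Every vertex of G appears in some bag (union = {0, 1, 2, 3}); every edge is covered by a bag; and for each vertex v the set of bags containing v is connected in the bag tree. The decomposition is therefore valid. The largest bag has 4 vertices, so the width is 3.

Yes; width 3.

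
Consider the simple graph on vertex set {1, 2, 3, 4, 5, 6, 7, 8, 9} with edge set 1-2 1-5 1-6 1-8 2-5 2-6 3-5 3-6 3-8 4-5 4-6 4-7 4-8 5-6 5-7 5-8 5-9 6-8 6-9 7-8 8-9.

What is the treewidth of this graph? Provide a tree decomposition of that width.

Treewidth 3.
Bags: B1 = {3, 5, 6, 8}  B2 = {1, 5, 6, 8}  B3 = {1, 2, 5, 6}  B4 = {4, 5, 6, 8}  B5 = {5, 6, 8, 9}  B6 = {4, 5, 7, 8}
Tree: B1–B2, B2–B3, B1–B4, B1–B5, B4–B6

The largest bag has 4 vertices, giving width 3; this decomposition certifies tw(G) ≤ 3. For the lower bound, the 4 vertices {1, 5, 6, 8} are pairwise adjacent, and any tree decomposition puts a clique entirely inside one bag — forcing width ≥ 3. Combining the bounds, tw(G) = 3.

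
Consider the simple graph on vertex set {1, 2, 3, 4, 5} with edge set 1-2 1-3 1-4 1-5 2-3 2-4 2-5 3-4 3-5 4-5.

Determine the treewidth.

A width-4 tree decomposition is:
Bags: B1 = {1, 2, 3, 4, 5}
Tree: (single bag)
With just one bag of size 5, the width is 5 − 1 = 4, so tw(G) ≤ 4. On the other hand G contains the 5-clique {1, 2, 3, 4, 5}. A clique must lie in a single bag of any decomposition, so no decomposition can have width below 4. Therefore the treewidth is 4.

4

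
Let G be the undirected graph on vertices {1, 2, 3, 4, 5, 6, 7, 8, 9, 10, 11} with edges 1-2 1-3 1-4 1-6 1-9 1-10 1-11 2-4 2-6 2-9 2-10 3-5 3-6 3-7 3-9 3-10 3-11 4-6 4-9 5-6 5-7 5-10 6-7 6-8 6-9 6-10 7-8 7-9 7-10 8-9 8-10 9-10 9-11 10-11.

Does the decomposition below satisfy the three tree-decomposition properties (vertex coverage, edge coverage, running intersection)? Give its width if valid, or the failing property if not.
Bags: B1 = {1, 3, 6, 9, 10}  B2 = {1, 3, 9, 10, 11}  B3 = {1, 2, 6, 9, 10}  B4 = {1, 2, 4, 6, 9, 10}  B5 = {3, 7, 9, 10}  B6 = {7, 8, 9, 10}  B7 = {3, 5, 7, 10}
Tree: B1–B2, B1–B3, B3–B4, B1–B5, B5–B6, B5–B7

A tree decomposition must satisfy three properties: every vertex lies in some bag; for every edge, both endpoints lie together in some bag; and for every vertex, the bags containing it form a connected subtree. Here edge (6,7) lies in no bag, so the decomposition is invalid.

No — edge (6,7) lies in no bag.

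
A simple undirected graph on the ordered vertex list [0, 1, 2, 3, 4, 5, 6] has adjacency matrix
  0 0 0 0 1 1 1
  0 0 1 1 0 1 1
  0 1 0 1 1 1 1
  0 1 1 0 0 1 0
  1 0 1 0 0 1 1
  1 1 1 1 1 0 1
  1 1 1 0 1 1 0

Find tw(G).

A width-3 tree decomposition is:
Bags: B1 = {1, 2, 5, 6}  B2 = {2, 4, 5, 6}  B3 = {1, 2, 3, 5}  B4 = {0, 4, 5, 6}
Tree: B1–B2, B1–B3, B2–B4
Each bag holds 4 vertices, so the decomposition has width 3, which upper-bounds the treewidth. For the lower bound, the 4 vertices {0, 4, 5, 6} are pairwise adjacent, and any tree decomposition puts a clique entirely inside one bag — forcing width ≥ 3. Combining the bounds, tw(G) = 3.

3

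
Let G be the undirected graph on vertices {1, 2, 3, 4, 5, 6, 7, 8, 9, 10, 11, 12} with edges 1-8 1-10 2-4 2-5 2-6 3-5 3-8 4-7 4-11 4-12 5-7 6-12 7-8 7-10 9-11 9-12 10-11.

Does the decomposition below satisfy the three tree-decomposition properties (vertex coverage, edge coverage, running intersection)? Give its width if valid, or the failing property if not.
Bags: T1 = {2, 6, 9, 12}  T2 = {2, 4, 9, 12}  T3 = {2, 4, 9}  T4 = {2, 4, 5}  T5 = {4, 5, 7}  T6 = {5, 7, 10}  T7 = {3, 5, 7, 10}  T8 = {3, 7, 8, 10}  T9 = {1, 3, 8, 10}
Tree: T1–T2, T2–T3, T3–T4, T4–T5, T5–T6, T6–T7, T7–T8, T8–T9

A tree decomposition must satisfy three properties: every vertex lies in some bag; for every edge, both endpoints lie together in some bag; and for every vertex, the bags containing it form a connected subtree. Here vertex 11 appears in no bag, so the decomposition is invalid.

No — vertex 11 appears in no bag.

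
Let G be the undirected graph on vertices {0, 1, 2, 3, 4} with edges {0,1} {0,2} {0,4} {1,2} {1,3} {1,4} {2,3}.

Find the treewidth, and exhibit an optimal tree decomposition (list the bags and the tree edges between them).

Every bag has size at most 3, so the width is 3 − 1 = 2 and tw(G) ≤ 2. Conversely, {0, 1, 2} is a clique of size 3, and the vertices of any clique must share a bag in every tree decomposition; so some bag has ≥ 3 vertices and tw(G) ≥ 2. Hence tw(G) = 2 exactly.

Treewidth 2.
One such decomposition:
Bags: B1 = {0, 1, 4}  B2 = {0, 1, 2}  B3 = {1, 2, 3}
Tree: B1–B2, B2–B3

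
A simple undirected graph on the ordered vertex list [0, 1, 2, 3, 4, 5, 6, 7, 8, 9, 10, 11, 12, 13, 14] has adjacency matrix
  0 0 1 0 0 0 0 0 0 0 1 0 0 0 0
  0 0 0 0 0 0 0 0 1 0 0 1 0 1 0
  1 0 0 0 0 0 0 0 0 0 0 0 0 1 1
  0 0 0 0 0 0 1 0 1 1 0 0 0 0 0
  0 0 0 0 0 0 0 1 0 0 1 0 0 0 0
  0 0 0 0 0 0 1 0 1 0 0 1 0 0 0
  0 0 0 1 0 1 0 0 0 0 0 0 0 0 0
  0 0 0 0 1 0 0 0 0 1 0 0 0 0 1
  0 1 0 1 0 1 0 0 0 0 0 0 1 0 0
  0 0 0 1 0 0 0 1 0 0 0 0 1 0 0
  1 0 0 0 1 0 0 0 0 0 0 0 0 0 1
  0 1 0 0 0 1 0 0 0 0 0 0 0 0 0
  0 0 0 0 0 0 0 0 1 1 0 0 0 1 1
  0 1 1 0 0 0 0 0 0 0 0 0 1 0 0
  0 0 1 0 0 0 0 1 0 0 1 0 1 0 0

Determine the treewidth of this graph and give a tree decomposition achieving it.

Treewidth 3.
Bags: B1 = {0, 2, 4, 10}  B2 = {2, 4, 10, 14}  B3 = {2, 4, 7, 14}  B4 = {2, 7, 13, 14}  B5 = {7, 12, 13, 14}  B6 = {7, 9, 12, 13}  B7 = {1, 9, 12, 13}  B8 = {1, 8, 9, 12}  B9 = {1, 3, 8, 9}  B10 = {1, 3, 8, 11}  B11 = {3, 5, 8, 11}  B12 = {3, 5, 6, 11}
Tree: B1–B2, B2–B3, B3–B4, B4–B5, B5–B6, B6–B7, B7–B8, B8–B9, B9–B10, B10–B11, B11–B12

The largest bag has 4 vertices, giving width 3; this decomposition certifies tw(G) ≤ 3. For the lower bound: the 4 vertex sets {0,4,10}, {2}, {14}, {7,9,12,13} are disjoint, each induces a connected subgraph, and every pair is joined by at least one edge of G. Contracting each set to a single vertex therefore yields K_{4} as a minor, and since treewidth is minor-monotone, tw(G) ≥ tw(K_{4}) = 3. Combining the bounds, tw(G) = 3.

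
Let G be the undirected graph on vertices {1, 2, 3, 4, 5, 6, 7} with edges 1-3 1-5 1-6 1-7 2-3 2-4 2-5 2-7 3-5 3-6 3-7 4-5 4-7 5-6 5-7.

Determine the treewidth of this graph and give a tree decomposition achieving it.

Every bag has size at most 4, so the width is 4 − 1 = 3 and tw(G) ≤ 3. Conversely, {1, 3, 5, 6} is a clique of size 4, and the vertices of any clique must share a bag in every tree decomposition; so some bag has ≥ 4 vertices and tw(G) ≥ 3. The upper and lower bounds meet at 3, so that is the treewidth.

Treewidth 3.
Bags: B1 = {1, 3, 5, 7}  B2 = {1, 3, 5, 6}  B3 = {2, 3, 5, 7}  B4 = {2, 4, 5, 7}
Tree: B1–B2, B1–B3, B3–B4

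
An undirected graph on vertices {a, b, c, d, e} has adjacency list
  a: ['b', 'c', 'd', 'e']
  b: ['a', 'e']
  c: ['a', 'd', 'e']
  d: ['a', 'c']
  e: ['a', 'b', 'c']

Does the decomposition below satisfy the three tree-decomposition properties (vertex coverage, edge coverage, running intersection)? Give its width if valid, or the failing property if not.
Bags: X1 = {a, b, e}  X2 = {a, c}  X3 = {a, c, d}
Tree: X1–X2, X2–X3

A tree decomposition must satisfy three properties: every vertex lies in some bag; for every edge, both endpoints lie together in some bag; and for every vertex, the bags containing it form a connected subtree. Here edge (e,c) lies in no bag, so the decomposition is invalid.

No — edge (e,c) lies in no bag.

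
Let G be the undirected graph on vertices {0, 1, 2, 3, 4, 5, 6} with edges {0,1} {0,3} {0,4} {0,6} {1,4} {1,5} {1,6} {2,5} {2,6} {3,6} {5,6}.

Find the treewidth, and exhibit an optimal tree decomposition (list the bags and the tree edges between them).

Each bag holds 3 vertices, so the decomposition has width 2, which upper-bounds the treewidth. On the other hand G contains the 3-clique {0, 1, 4}. A clique must lie in a single bag of any decomposition, so no decomposition can have width below 2. Therefore the treewidth is 2.

Treewidth 2.
One optimal decomposition is:
Bags: B1 = {0, 1, 6}  B2 = {0, 3, 6}  B3 = {1, 5, 6}  B4 = {0, 1, 4}  B5 = {2, 5, 6}
Tree: B1–B2, B1–B3, B1–B4, B3–B5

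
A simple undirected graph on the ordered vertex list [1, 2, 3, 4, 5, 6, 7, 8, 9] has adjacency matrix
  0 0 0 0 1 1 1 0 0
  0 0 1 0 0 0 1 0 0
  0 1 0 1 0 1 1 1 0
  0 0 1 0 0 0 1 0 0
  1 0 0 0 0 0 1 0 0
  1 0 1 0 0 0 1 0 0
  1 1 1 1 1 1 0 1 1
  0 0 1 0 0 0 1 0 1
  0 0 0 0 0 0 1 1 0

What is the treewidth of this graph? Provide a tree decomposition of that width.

Treewidth 2.
Bags: B1 = {2, 3, 7}  B2 = {3, 7, 8}  B3 = {3, 4, 7}  B4 = {3, 6, 7}  B5 = {7, 8, 9}  B6 = {1, 6, 7}  B7 = {1, 5, 7}
Tree: B1–B2, B2–B3, B3–B4, B2–B5, B4–B6, B6–B7

Every bag has size at most 3, so the width is 3 − 1 = 2 and tw(G) ≤ 2. Conversely, {1, 5, 7} is a clique of size 3, and the vertices of any clique must share a bag in every tree decomposition; so some bag has ≥ 3 vertices and tw(G) ≥ 2. Therefore the treewidth is 2.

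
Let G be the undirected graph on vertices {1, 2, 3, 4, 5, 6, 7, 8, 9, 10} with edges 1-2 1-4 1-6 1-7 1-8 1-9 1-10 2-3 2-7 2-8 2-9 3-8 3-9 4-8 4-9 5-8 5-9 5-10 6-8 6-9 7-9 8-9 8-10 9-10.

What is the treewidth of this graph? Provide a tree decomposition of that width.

The largest bag has 4 vertices, giving width 3; this decomposition certifies tw(G) ≤ 3. Conversely, {1, 2, 8, 9} is a clique of size 4, and the vertices of any clique must share a bag in every tree decomposition; so some bag has ≥ 4 vertices and tw(G) ≥ 3. Therefore the treewidth is 3.

Treewidth 3.
One such decomposition:
Bags: B1 = {1, 8, 9, 10}  B2 = {1, 2, 8, 9}  B3 = {5, 8, 9, 10}  B4 = {2, 3, 8, 9}  B5 = {1, 6, 8, 9}  B6 = {1, 4, 8, 9}  B7 = {1, 2, 7, 9}
Tree: B1–B2, B1–B3, B2–B4, B1–B5, B1–B6, B2–B7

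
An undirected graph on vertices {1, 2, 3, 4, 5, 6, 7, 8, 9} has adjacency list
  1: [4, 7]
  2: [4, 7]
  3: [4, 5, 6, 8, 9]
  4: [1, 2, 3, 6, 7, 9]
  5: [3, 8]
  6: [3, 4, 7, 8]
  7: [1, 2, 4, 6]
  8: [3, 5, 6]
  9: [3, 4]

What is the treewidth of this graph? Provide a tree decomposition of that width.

The largest bag has 3 vertices, giving width 2; this decomposition certifies tw(G) ≤ 2. On the other hand G contains the 3-clique {3, 5, 8}. A clique must lie in a single bag of any decomposition, so no decomposition can have width below 2. Hence tw(G) = 2 exactly.

Treewidth 2.
Bags: B1 = {4, 6, 7}  B2 = {3, 4, 6}  B3 = {3, 6, 8}  B4 = {3, 4, 9}  B5 = {1, 4, 7}  B6 = {2, 4, 7}  B7 = {3, 5, 8}
Tree: B1–B2, B2–B3, B2–B4, B1–B5, B5–B6, B3–B7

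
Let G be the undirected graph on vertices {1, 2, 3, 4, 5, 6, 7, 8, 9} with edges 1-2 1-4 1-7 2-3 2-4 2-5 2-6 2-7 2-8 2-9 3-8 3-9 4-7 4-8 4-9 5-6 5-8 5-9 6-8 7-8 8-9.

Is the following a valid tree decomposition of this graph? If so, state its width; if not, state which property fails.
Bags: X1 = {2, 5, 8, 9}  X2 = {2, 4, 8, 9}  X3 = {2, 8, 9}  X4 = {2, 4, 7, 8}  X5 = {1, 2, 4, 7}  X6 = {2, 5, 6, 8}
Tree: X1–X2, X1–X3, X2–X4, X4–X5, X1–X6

No — vertex 3 appears in no bag.

A tree decomposition must satisfy three properties: every vertex lies in some bag; for every edge, both endpoints lie together in some bag; and for every vertex, the bags containing it form a connected subtree. Here vertex 3 appears in no bag, so the decomposition is invalid.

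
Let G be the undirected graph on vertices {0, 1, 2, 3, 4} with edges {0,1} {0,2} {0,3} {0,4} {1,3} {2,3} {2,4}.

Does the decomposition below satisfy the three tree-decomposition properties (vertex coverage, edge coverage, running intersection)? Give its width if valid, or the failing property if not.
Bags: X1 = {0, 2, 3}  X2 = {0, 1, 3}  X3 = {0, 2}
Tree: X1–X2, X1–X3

A tree decomposition must satisfy three properties: every vertex lies in some bag; for every edge, both endpoints lie together in some bag; and for every vertex, the bags containing it form a connected subtree. Here vertex 4 appears in no bag, so the decomposition is invalid.

No — vertex 4 appears in no bag.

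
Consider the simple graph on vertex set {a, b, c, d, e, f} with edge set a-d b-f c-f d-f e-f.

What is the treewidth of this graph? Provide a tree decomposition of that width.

Treewidth 1.
One such decomposition:
Bags: B1 = {b, f}  B2 = {d, f}  B3 = {c, f}  B4 = {e, f}  B5 = {a, d}
Tree: B1–B2, B2–B3, B3–B4, B2–B5

Each bag holds 2 vertices, so the decomposition has width 1, which upper-bounds the treewidth. G has an edge, so its treewidth is at least 1. Combining the bounds, tw(G) = 1.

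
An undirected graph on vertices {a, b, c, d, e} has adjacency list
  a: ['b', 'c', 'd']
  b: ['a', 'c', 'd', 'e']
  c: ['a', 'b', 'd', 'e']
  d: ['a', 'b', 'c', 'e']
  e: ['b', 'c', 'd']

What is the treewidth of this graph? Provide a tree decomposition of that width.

Treewidth 3.
One optimal decomposition is:
Bags: B1 = {a, b, c, d}  B2 = {b, c, d, e}
Tree: B1–B2

The largest bag has 4 vertices, giving width 3; this decomposition certifies tw(G) ≤ 3. Conversely, {b, c, d, e} is a clique of size 4, and the vertices of any clique must share a bag in every tree decomposition; so some bag has ≥ 4 vertices and tw(G) ≥ 3. Therefore the treewidth is 3.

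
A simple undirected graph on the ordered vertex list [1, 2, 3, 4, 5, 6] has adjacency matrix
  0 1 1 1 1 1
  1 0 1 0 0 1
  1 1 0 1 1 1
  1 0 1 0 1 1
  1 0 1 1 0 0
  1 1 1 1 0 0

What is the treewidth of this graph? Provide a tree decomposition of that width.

Every bag has size at most 4, so the width is 4 − 1 = 3 and tw(G) ≤ 3. On the other hand G contains the 4-clique {1, 2, 3, 6}. A clique must lie in a single bag of any decomposition, so no decomposition can have width below 3. Therefore the treewidth is 3.

Treewidth 3.
Bags: B1 = {1, 3, 4, 6}  B2 = {1, 2, 3, 6}  B3 = {1, 3, 4, 5}
Tree: B1–B2, B1–B3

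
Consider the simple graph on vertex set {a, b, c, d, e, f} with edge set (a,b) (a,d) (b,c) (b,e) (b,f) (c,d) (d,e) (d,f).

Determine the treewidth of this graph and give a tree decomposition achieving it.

Treewidth 2.
One such decomposition:
Bags: B1 = {b, c, d}  B2 = {a, b, d}  B3 = {b, d, f}  B4 = {b, d, e}
Tree: B1–B2, B2–B3, B3–B4

The largest bag has 3 vertices, giving width 2; this decomposition certifies tw(G) ≤ 2. For the lower bound, G contains the cycle c–b–a–d–c, so G is not a forest; only forests have treewidth ≤ 1, hence tw(G) ≥ 2. Hence tw(G) = 2 exactly.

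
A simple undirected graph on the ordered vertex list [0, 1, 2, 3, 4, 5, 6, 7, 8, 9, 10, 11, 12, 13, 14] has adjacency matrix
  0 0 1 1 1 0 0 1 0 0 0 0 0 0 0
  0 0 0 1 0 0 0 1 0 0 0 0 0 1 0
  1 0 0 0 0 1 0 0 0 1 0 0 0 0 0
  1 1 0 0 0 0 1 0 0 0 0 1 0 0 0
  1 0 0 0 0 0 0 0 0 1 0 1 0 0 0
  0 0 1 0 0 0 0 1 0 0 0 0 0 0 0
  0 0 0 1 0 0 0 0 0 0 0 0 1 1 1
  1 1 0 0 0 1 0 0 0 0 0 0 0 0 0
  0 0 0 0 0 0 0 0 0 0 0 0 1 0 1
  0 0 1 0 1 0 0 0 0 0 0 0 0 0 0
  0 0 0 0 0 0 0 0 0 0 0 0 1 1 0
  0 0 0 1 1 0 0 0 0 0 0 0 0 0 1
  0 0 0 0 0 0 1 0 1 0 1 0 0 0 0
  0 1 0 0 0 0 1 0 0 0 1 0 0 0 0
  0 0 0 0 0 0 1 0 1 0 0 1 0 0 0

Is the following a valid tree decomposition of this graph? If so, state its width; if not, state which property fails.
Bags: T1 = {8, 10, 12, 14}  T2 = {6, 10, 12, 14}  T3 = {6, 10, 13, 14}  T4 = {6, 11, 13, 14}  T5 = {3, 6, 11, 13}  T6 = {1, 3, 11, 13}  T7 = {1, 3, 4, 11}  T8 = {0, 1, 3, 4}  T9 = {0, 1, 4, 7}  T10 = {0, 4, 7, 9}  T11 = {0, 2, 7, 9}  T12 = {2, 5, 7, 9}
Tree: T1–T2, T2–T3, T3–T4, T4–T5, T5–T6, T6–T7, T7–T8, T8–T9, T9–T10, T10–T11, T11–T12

Yes; width 3.

Checking the three conditions: (i) the bags cover all of {0, 1, 2, 3, 4, 5, 6, 7, 8, 9, 10, 11, 12, 13, 14}; (ii) for each edge, some bag contains both endpoints; (iii) the bags containing any fixed vertex form a subtree. All hold, so the decomposition is valid with width 4 − 1 = 3.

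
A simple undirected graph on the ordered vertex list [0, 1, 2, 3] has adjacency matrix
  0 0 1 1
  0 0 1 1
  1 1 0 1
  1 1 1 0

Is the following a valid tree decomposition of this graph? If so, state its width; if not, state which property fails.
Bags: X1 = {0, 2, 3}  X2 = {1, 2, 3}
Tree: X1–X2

Checking the three conditions: (i) the bags cover all of {0, 1, 2, 3}; (ii) for each edge, some bag contains both endpoints; (iii) the bags containing any fixed vertex form a subtree. All hold, so the decomposition is valid with width 3 − 1 = 2.

Yes; width 2.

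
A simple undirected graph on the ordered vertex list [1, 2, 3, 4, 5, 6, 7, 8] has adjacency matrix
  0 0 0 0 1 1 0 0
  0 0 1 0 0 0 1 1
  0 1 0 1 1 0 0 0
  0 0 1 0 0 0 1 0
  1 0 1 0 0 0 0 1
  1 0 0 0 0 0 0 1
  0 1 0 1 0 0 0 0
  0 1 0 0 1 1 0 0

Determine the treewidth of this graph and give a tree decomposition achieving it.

Treewidth 2.
One such decomposition:
Bags: B1 = {1, 5, 6}  B2 = {5, 6, 8}  B3 = {3, 5, 8}  B4 = {2, 3, 8}  B5 = {2, 3, 4}  B6 = {2, 4, 7}
Tree: B1–B2, B2–B3, B3–B4, B4–B5, B5–B6

The largest bag has 3 vertices, giving width 2; this decomposition certifies tw(G) ≤ 2. For the lower bound, G contains the cycle 1–6–8–5–1, so G is not a forest; only forests have treewidth ≤ 1, hence tw(G) ≥ 2. Hence tw(G) = 2 exactly.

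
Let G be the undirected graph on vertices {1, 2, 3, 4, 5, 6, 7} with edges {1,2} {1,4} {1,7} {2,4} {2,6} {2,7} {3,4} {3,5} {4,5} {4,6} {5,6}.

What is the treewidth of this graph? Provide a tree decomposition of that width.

The largest bag has 3 vertices, giving width 2; this decomposition certifies tw(G) ≤ 2. For the lower bound, the 3 vertices {1, 2, 4} are pairwise adjacent, and any tree decomposition puts a clique entirely inside one bag — forcing width ≥ 2. Combining the bounds, tw(G) = 2.

Treewidth 2.
Bags: B1 = {2, 4, 6}  B2 = {4, 5, 6}  B3 = {1, 2, 4}  B4 = {1, 2, 7}  B5 = {3, 4, 5}
Tree: B1–B2, B1–B3, B3–B4, B2–B5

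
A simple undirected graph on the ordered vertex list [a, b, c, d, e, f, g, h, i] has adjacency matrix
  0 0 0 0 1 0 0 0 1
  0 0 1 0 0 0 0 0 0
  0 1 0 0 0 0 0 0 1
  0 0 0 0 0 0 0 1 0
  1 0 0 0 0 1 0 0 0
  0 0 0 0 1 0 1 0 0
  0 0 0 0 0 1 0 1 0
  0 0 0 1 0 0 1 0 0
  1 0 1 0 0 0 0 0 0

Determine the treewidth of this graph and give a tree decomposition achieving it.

Each bag holds 2 vertices, so the decomposition has width 1, which upper-bounds the treewidth. Since G has at least one edge (e.g. b–c), it is not an edgeless graph, so tw(G) ≥ 1. Hence tw(G) = 1 exactly.

Treewidth 1.
Bags: B1 = {b, c}  B2 = {c, i}  B3 = {a, i}  B4 = {a, e}  B5 = {e, f}  B6 = {f, g}  B7 = {g, h}  B8 = {d, h}
Tree: B1–B2, B2–B3, B3–B4, B4–B5, B5–B6, B6–B7, B7–B8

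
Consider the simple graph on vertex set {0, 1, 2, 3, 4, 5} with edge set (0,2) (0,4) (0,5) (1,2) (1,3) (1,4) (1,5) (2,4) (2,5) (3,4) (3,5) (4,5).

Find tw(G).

3

A width-3 tree decomposition is:
Bags: B1 = {1, 2, 4, 5}  B2 = {1, 3, 4, 5}  B3 = {0, 2, 4, 5}
Tree: B1–B2, B1–B3
The largest bag has 4 vertices, giving width 3; this decomposition certifies tw(G) ≤ 3. For the lower bound, the 4 vertices {0, 2, 4, 5} are pairwise adjacent, and any tree decomposition puts a clique entirely inside one bag — forcing width ≥ 3. Combining the bounds, tw(G) = 3.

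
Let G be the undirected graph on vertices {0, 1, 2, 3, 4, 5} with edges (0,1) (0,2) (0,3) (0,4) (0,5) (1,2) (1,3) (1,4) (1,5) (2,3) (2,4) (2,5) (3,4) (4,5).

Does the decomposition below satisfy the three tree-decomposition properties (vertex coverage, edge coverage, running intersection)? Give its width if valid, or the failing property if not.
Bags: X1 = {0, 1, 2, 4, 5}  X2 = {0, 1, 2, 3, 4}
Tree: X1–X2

Yes; width 4.

Vertex coverage: the bags together contain {0, 1, 2, 3, 4, 5}, the full vertex set. Edge coverage: each edge of G has both endpoints in at least one bag. Running intersection: for every vertex, the bags containing it form a connected subtree. All three properties hold, so this is a valid tree decomposition of width max|bag| − 1 = 4, and hence tw(G) ≤ 4.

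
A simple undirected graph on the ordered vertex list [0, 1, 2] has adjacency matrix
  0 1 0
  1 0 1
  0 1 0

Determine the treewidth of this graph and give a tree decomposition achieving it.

Each bag holds 2 vertices, so the decomposition has width 1, which upper-bounds the treewidth. Any graph with an edge has treewidth ≥ 1, and G has the edge 1–2. Therefore the treewidth is 1.

Treewidth 1.
One such decomposition:
Bags: B1 = {1, 2}  B2 = {0, 1}
Tree: B1–B2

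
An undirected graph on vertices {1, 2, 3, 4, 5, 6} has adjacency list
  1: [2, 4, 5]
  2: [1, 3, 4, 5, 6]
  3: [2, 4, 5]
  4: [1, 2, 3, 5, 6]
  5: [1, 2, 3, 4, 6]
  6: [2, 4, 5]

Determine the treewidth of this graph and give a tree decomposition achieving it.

Treewidth 3.
One optimal decomposition is:
Bags: B1 = {2, 3, 4, 5}  B2 = {2, 4, 5, 6}  B3 = {1, 2, 4, 5}
Tree: B1–B2, B2–B3

Each bag holds 4 vertices, so the decomposition has width 3, which upper-bounds the treewidth. On the other hand G contains the 4-clique {1, 2, 4, 5}. A clique must lie in a single bag of any decomposition, so no decomposition can have width below 3. Combining the bounds, tw(G) = 3.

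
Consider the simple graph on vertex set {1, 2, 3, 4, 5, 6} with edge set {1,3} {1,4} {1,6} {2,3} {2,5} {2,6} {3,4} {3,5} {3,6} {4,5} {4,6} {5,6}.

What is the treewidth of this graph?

3

A width-3 tree decomposition is:
Bags: B1 = {2, 3, 5, 6}  B2 = {3, 4, 5, 6}  B3 = {1, 3, 4, 6}
Tree: B1–B2, B2–B3
Each bag holds 4 vertices, so the decomposition has width 3, which upper-bounds the treewidth. Conversely, {2, 3, 5, 6} is a clique of size 4, and the vertices of any clique must share a bag in every tree decomposition; so some bag has ≥ 4 vertices and tw(G) ≥ 3. Hence tw(G) = 3 exactly.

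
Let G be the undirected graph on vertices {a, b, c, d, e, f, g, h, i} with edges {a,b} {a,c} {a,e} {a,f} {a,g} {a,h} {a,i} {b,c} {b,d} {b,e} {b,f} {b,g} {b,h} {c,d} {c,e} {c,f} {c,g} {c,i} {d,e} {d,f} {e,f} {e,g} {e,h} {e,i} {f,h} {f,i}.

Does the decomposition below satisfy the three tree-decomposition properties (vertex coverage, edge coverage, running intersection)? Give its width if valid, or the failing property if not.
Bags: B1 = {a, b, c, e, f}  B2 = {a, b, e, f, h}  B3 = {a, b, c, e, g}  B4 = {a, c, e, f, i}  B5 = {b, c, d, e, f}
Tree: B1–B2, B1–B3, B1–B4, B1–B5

Yes; width 4.

Vertex coverage: the bags together contain {a, b, c, d, e, f, g, h, i}, the full vertex set. Edge coverage: each edge of G has both endpoints in at least one bag. Running intersection: for every vertex, the bags containing it form a connected subtree. All three properties hold, so this is a valid tree decomposition of width max|bag| − 1 = 4, and hence tw(G) ≤ 4.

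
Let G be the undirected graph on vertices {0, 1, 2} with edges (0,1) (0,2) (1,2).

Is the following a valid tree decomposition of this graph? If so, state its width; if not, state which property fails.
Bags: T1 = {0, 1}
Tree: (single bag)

A tree decomposition must satisfy three properties: every vertex lies in some bag; for every edge, both endpoints lie together in some bag; and for every vertex, the bags containing it form a connected subtree. Here vertex 2 appears in no bag, so the decomposition is invalid.

No — vertex 2 appears in no bag.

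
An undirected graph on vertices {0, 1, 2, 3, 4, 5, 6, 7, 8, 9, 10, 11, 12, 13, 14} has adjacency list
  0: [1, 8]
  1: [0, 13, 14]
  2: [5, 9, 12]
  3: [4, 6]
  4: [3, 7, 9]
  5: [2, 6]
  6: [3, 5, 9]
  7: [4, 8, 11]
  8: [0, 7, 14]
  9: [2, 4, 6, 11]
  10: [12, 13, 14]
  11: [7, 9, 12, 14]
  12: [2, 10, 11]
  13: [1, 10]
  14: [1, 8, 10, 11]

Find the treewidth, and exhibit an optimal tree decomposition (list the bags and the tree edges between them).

Treewidth 3.
One such decomposition:
Bags: B1 = {2, 3, 5, 6}  B2 = {2, 3, 6, 9}  B3 = {2, 3, 4, 9}  B4 = {2, 4, 9, 12}  B5 = {4, 9, 11, 12}  B6 = {4, 7, 11, 12}  B7 = {7, 10, 11, 12}  B8 = {7, 10, 11, 14}  B9 = {7, 8, 10, 14}  B10 = {8, 10, 13, 14}  B11 = {1, 8, 13, 14}  B12 = {0, 1, 8, 13}
Tree: B1–B2, B2–B3, B3–B4, B4–B5, B5–B6, B6–B7, B7–B8, B8–B9, B9–B10, B10–B11, B11–B12

The largest bag has 4 vertices, giving width 3; this decomposition certifies tw(G) ≤ 3. For the lower bound: the 4 vertex sets {3,5,6}, {2}, {9}, {4,7,11,12} are disjoint, each induces a connected subgraph, and every pair is joined by at least one edge of G. Contracting each set to a single vertex therefore yields K_{4} as a minor, and since treewidth is minor-monotone, tw(G) ≥ tw(K_{4}) = 3. Combining the bounds, tw(G) = 3.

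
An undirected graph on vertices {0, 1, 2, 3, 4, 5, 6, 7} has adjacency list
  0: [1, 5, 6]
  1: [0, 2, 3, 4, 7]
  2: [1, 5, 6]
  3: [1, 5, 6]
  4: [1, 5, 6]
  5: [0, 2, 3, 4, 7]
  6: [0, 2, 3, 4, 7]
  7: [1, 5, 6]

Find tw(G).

3

A width-3 tree decomposition is:
Bags: B1 = {1, 5, 6, 7}  B2 = {1, 2, 5, 6}  B3 = {0, 1, 5, 6}  B4 = {1, 4, 5, 6}  B5 = {1, 3, 5, 6}
Tree: B1–B2, B2–B3, B3–B4, B4–B5
Each bag holds 4 vertices, so the decomposition has width 3, which upper-bounds the treewidth. For the lower bound: the 4 vertex sets {6,7}, {2,5}, {1}, {0} are disjoint, each induces a connected subgraph, and every pair is joined by at least one edge of G. Contracting each set to a single vertex therefore yields K_{4} as a minor, and since treewidth is minor-monotone, tw(G) ≥ tw(K_{4}) = 3. The upper and lower bounds meet at 3, so that is the treewidth.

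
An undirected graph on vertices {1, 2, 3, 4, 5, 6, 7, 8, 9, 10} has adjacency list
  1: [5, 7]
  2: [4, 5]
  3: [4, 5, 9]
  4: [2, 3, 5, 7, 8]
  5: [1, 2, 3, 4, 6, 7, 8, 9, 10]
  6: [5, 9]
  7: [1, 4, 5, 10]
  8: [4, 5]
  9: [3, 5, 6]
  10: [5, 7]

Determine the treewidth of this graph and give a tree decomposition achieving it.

The largest bag has 3 vertices, giving width 2; this decomposition certifies tw(G) ≤ 2. Conversely, {1, 5, 7} is a clique of size 3, and the vertices of any clique must share a bag in every tree decomposition; so some bag has ≥ 3 vertices and tw(G) ≥ 2. The upper and lower bounds meet at 2, so that is the treewidth.

Treewidth 2.
One optimal decomposition is:
Bags: B1 = {2, 4, 5}  B2 = {4, 5, 7}  B3 = {3, 4, 5}  B4 = {5, 7, 10}  B5 = {3, 5, 9}  B6 = {1, 5, 7}  B7 = {5, 6, 9}  B8 = {4, 5, 8}
Tree: B1–B2, B1–B3, B2–B4, B3–B5, B4–B6, B5–B7, B3–B8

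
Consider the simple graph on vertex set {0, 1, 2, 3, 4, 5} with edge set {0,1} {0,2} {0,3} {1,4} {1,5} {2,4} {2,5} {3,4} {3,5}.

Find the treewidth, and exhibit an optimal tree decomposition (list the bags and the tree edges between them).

Treewidth 3.
One optimal decomposition is:
Bags: B1 = {0, 2, 4, 5}  B2 = {0, 3, 4, 5}  B3 = {0, 1, 4, 5}
Tree: B1–B2, B2–B3

Every bag has size at most 4, so the width is 4 − 1 = 3 and tw(G) ≤ 3. For the lower bound: the 4 vertex sets {2,4}, {3,5}, {0}, {1} are disjoint, each induces a connected subgraph, and every pair is joined by at least one edge of G. Contracting each set to a single vertex therefore yields K_{4} as a minor, and since treewidth is minor-monotone, tw(G) ≥ tw(K_{4}) = 3. Therefore the treewidth is 3.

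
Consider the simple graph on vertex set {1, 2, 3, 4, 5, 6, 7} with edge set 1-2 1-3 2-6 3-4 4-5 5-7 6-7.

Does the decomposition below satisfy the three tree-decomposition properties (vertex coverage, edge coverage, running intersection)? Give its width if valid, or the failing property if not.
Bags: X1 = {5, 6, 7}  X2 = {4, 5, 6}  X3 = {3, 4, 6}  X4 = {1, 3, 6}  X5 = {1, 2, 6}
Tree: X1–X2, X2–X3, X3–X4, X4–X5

Yes; width 2.

Vertex coverage: the bags together contain {1, 2, 3, 4, 5, 6, 7}, the full vertex set. Edge coverage: each edge of G has both endpoints in at least one bag. Running intersection: for every vertex, the bags containing it form a connected subtree. All three properties hold, so this is a valid tree decomposition of width max|bag| − 1 = 2, and hence tw(G) ≤ 2.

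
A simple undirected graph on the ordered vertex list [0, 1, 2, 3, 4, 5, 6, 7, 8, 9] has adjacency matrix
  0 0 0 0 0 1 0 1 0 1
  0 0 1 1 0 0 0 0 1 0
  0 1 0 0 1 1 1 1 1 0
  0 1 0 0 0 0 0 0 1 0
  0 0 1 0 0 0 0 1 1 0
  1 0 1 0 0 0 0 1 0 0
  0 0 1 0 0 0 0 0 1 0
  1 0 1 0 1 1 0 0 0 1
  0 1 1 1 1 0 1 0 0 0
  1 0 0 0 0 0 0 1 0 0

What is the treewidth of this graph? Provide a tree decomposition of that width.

Each bag holds 3 vertices, so the decomposition has width 2, which upper-bounds the treewidth. Conversely, {0, 7, 9} is a clique of size 3, and the vertices of any clique must share a bag in every tree decomposition; so some bag has ≥ 3 vertices and tw(G) ≥ 2. Hence tw(G) = 2 exactly.

Treewidth 2.
One optimal decomposition is:
Bags: B1 = {2, 4, 7}  B2 = {2, 5, 7}  B3 = {2, 4, 8}  B4 = {1, 2, 8}  B5 = {0, 5, 7}  B6 = {1, 3, 8}  B7 = {2, 6, 8}  B8 = {0, 7, 9}
Tree: B1–B2, B1–B3, B3–B4, B2–B5, B4–B6, B3–B7, B5–B8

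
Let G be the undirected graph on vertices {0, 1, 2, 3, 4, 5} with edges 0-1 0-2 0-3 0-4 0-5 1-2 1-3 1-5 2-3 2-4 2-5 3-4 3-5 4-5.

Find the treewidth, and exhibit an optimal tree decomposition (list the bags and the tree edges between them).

Treewidth 4.
Bags: B1 = {0, 2, 3, 4, 5}  B2 = {0, 1, 2, 3, 5}
Tree: B1–B2

Each bag holds 5 vertices, so the decomposition has width 4, which upper-bounds the treewidth. On the other hand G contains the 5-clique {0, 1, 2, 3, 5}. A clique must lie in a single bag of any decomposition, so no decomposition can have width below 4. The upper and lower bounds meet at 4, so that is the treewidth.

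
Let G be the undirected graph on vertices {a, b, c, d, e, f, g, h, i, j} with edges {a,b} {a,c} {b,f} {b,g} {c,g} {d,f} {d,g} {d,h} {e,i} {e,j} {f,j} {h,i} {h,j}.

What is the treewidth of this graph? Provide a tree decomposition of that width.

Treewidth 2.
One such decomposition:
Bags: B1 = {a, b, c}  B2 = {b, c, g}  B3 = {b, f, g}  B4 = {d, f, g}  B5 = {d, f, j}  B6 = {d, h, j}  B7 = {e, h, j}  B8 = {e, h, i}
Tree: B1–B2, B2–B3, B3–B4, B4–B5, B5–B6, B6–B7, B7–B8

The largest bag has 3 vertices, giving width 2; this decomposition certifies tw(G) ≤ 2. The edges a–c–g–b–a form a cycle, so G is not a tree and its treewidth is at least 2. Combining the bounds, tw(G) = 2.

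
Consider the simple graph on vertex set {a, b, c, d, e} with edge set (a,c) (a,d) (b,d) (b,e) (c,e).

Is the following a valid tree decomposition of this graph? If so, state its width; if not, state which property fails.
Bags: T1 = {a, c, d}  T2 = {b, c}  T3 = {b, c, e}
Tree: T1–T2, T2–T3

No — edge (d,b) lies in no bag.

A tree decomposition must satisfy three properties: every vertex lies in some bag; for every edge, both endpoints lie together in some bag; and for every vertex, the bags containing it form a connected subtree. Here edge (d,b) lies in no bag, so the decomposition is invalid.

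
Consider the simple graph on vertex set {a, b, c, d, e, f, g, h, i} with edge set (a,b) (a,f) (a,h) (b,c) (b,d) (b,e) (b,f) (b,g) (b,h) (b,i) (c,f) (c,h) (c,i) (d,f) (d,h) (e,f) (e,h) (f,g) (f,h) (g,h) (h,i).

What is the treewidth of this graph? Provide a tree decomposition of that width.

Treewidth 3.
Bags: B1 = {a, b, f, h}  B2 = {b, f, g, h}  B3 = {b, c, f, h}  B4 = {b, d, f, h}  B5 = {b, c, h, i}  B6 = {b, e, f, h}
Tree: B1–B2, B2–B3, B3–B4, B3–B5, B4–B6

Each bag holds 4 vertices, so the decomposition has width 3, which upper-bounds the treewidth. On the other hand G contains the 4-clique {b, d, f, h}. A clique must lie in a single bag of any decomposition, so no decomposition can have width below 3. The upper and lower bounds meet at 3, so that is the treewidth.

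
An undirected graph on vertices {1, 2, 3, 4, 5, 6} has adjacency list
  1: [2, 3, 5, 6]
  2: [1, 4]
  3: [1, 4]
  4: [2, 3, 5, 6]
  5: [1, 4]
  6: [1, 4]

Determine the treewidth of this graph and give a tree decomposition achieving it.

The largest bag has 3 vertices, giving width 2; this decomposition certifies tw(G) ≤ 2. Since 6–4–2–1–6 is a cycle in G, G is not acyclic. Forests are exactly the graphs of treewidth ≤ 1, so tw(G) ≥ 2. Therefore the treewidth is 2.

Treewidth 2.
Bags: B1 = {1, 4, 6}  B2 = {1, 2, 4}  B3 = {1, 4, 5}  B4 = {1, 3, 4}
Tree: B1–B2, B2–B3, B3–B4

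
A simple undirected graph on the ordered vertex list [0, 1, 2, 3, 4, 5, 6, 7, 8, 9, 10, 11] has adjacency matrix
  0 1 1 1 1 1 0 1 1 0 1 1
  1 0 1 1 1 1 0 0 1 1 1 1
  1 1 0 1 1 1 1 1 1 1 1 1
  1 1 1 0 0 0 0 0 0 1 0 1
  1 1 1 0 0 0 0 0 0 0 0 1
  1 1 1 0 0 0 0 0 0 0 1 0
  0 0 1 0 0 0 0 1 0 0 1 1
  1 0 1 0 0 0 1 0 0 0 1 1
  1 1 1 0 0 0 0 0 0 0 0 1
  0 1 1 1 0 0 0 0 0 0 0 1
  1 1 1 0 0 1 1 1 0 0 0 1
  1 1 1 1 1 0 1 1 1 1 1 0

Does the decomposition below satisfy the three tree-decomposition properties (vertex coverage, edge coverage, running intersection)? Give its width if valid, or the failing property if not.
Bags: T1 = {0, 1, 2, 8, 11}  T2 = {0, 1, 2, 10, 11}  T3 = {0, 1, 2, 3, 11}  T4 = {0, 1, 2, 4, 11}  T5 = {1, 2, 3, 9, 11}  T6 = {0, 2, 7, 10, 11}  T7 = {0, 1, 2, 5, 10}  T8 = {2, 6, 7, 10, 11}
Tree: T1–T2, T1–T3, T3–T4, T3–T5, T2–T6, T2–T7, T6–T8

Vertex coverage: the bags together contain {0, 1, 2, 3, 4, 5, 6, 7, 8, 9, 10, 11}, the full vertex set. Edge coverage: each edge of G has both endpoints in at least one bag. Running intersection: for every vertex, the bags containing it form a connected subtree. All three properties hold, so this is a valid tree decomposition of width max|bag| − 1 = 4, and hence tw(G) ≤ 4.

Yes; width 4.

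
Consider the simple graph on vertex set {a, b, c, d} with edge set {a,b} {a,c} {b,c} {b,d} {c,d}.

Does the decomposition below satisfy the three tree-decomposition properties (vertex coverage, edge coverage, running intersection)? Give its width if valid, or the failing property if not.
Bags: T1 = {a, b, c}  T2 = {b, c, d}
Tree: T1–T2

Checking the three conditions: (i) the bags cover all of {a, b, c, d}; (ii) for each edge, some bag contains both endpoints; (iii) the bags containing any fixed vertex form a subtree. All hold, so the decomposition is valid with width 3 − 1 = 2.

Yes; width 2.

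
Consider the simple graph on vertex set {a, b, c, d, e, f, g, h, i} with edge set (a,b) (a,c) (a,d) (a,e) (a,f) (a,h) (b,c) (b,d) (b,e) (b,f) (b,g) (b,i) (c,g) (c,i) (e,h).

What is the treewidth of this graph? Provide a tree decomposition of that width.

Every bag has size at most 3, so the width is 3 − 1 = 2 and tw(G) ≤ 2. For the lower bound, the 3 vertices {a, e, h} are pairwise adjacent, and any tree decomposition puts a clique entirely inside one bag — forcing width ≥ 2. Therefore the treewidth is 2.

Treewidth 2.
One optimal decomposition is:
Bags: B1 = {a, b, e}  B2 = {a, b, f}  B3 = {a, e, h}  B4 = {a, b, c}  B5 = {a, b, d}  B6 = {b, c, i}  B7 = {b, c, g}
Tree: B1–B2, B1–B3, B1–B4, B1–B5, B4–B6, B6–B7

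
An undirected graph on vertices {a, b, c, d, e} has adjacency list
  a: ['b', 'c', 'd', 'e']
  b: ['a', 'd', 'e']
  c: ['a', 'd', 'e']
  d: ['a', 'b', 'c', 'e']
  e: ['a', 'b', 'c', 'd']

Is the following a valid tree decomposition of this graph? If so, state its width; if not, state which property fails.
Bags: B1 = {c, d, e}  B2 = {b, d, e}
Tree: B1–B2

No — vertex a appears in no bag.

A tree decomposition must satisfy three properties: every vertex lies in some bag; for every edge, both endpoints lie together in some bag; and for every vertex, the bags containing it form a connected subtree. Here vertex a appears in no bag, so the decomposition is invalid.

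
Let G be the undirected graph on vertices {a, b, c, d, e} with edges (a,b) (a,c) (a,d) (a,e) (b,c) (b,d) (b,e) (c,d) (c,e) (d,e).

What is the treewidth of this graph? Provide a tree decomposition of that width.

A single bag containing all 5 vertices is trivially a valid decomposition of width 4. On the other hand G contains the 5-clique {a, b, c, d, e}. A clique must lie in a single bag of any decomposition, so no decomposition can have width below 4. Hence tw(G) = 4 exactly.

Treewidth 4.
One optimal decomposition is:
Bags: B1 = {a, b, c, d, e}
Tree: (single bag)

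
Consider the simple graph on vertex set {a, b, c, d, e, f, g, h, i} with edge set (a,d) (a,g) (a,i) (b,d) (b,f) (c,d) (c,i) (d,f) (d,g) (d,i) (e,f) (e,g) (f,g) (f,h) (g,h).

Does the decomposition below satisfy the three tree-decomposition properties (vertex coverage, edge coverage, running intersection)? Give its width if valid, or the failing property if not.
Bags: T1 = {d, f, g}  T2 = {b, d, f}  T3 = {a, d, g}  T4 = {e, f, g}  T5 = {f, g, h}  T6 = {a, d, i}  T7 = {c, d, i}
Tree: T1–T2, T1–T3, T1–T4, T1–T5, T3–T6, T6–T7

Checking the three conditions: (i) the bags cover all of {a, b, c, d, e, f, g, h, i}; (ii) for each edge, some bag contains both endpoints; (iii) the bags containing any fixed vertex form a subtree. All hold, so the decomposition is valid with width 3 − 1 = 2.

Yes; width 2.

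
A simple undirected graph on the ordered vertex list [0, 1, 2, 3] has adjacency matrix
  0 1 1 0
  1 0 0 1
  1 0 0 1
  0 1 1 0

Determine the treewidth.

A width-2 tree decomposition is:
Bags: B1 = {0, 1, 3}  B2 = {0, 2, 3}
Tree: B1–B2
Every bag has size at most 3, so the width is 3 − 1 = 2 and tw(G) ≤ 2. Since 0–1–3–2–0 is a cycle in G, G is not acyclic. Forests are exactly the graphs of treewidth ≤ 1, so tw(G) ≥ 2. Combining the bounds, tw(G) = 2.

2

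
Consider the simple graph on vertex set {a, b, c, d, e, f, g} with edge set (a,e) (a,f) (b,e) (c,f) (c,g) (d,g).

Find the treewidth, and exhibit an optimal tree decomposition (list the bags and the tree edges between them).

Every bag has size at most 2, so the width is 2 − 1 = 1 and tw(G) ≤ 1. G has an edge, so its treewidth is at least 1. Therefore the treewidth is 1.

Treewidth 1.
One such decomposition:
Bags: B1 = {d, g}  B2 = {c, g}  B3 = {c, f}  B4 = {a, f}  B5 = {a, e}  B6 = {b, e}
Tree: B1–B2, B2–B3, B3–B4, B4–B5, B5–B6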